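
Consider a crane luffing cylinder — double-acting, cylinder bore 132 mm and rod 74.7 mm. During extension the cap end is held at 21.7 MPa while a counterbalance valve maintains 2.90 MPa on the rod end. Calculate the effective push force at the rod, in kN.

Cap-side area A_cap = π/4 × (132 mm)² = 13680 mm^2
Rod-side annular area A_ann = π/4 × (132² − 74.7²) = 9302 mm^2
Net thrust = P_cap·A_cap − P_rod·A_ann = 297.0 kN − 26.98 kN

F ≈ 270 kN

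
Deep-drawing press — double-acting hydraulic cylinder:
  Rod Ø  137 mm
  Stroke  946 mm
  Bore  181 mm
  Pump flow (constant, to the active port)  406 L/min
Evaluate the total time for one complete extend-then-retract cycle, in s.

Cap-side area A_cap = π/4 × (181 mm)² = 25730 mm^2
Rod-side annular area A_ann = π/4 × (181² − 137²) = 10990 mm^2
t_ext = A_cap·L/Q = 3.597 s
t_ret = A_ann·L/Q = 1.536 s
t_cycle = t_ext + t_ret

t ≈ 5.13 s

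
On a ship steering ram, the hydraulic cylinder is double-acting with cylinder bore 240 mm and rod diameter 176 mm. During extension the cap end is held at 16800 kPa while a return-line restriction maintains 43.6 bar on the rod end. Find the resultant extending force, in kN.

F ≈ 669 kN

Cap-side area A_cap = π/4 × (240 mm)² = 45240 mm^2
Rod-side annular area A_ann = π/4 × (240² − 176²) = 20910 mm^2
Net thrust = P_cap·A_cap − P_rod·A_ann = 760.0 kN − 91.17 kN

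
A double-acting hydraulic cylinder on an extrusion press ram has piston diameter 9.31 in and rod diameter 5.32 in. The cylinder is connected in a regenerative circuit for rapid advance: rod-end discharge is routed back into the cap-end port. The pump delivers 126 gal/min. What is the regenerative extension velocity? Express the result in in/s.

In regeneration the rod-end outflow joins the pump flow into the cap end, so the net volume the pump must supply per unit advance equals the rod cross-section area.
Rod cross-section A_rod = π/4 × (5.32 in)² = 22.23 in^2
v = Q_pump / A_rod

v ≈ 21.8 in/s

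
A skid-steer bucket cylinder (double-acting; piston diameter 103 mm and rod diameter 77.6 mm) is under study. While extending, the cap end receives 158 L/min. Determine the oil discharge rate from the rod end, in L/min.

Cap-side area A_cap = π/4 × (103 mm)² = 8332 mm^2
Rod-side annular area A_ann = π/4 × (103² − 77.6²) = 3603 mm^2
Piston speed v = Q_in/A_cap; rod-end outflow Q_out = v × A_ann = Q_in × A_ann/A_cap.

Q_out ≈ 68.3 L/min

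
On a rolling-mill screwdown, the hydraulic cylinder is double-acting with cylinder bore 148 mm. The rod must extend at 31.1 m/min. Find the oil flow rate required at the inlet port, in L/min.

Q ≈ 535 L/min

Cap-side area A_cap = π/4 × (148 mm)² = 17200 mm^2
Q = A × v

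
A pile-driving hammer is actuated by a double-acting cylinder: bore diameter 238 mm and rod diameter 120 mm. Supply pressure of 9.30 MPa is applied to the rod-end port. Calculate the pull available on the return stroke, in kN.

Rod-side annular area A_ann = π/4 × (238² − 120²) = 33180 mm^2
On retraction the pressure acts on the annular area (bore minus rod).
F = P × A_ann

F ≈ 309 kN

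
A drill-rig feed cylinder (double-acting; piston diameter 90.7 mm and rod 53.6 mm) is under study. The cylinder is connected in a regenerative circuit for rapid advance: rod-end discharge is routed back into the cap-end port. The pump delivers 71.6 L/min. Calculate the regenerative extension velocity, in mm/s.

In regeneration the rod-end outflow joins the pump flow into the cap end, so the net volume the pump must supply per unit advance equals the rod cross-section area.
Rod cross-section A_rod = π/4 × (53.6 mm)² = 2256 mm^2
v = Q_pump / A_rod

v ≈ 529 mm/s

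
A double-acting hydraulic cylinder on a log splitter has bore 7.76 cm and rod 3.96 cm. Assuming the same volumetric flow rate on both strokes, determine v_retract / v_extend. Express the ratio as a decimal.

v_ret/v_ext ≈ 1.35

Cap-side area A_cap = π/4 × (7.76 cm)² = 47.29 cm^2
Rod-side annular area A_ann = π/4 × (7.76² − 3.96²) = 34.98 cm^2
For equal Q, v ∝ 1/A, so v_ret/v_ext = A_cap/A_ann.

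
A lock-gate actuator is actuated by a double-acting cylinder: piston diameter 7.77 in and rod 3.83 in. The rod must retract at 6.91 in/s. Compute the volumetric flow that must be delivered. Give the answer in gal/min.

Rod-side annular area A_ann = π/4 × (7.77² − 3.83²) = 35.90 in^2
Q = A × v

Q ≈ 64.4 gal/min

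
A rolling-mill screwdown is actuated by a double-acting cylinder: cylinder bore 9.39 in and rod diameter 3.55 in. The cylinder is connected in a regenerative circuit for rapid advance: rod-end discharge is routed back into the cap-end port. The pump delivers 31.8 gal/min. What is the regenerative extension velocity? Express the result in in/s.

v ≈ 12.4 in/s

In regeneration the rod-end outflow joins the pump flow into the cap end, so the net volume the pump must supply per unit advance equals the rod cross-section area.
Rod cross-section A_rod = π/4 × (3.55 in)² = 9.898 in^2
v = Q_pump / A_rod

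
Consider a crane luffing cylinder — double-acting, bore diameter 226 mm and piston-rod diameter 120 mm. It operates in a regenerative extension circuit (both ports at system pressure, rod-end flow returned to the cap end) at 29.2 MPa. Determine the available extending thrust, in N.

With equal pressure on both faces, forces on the annular region cancel; the net push is pressure × rod cross-section.
Rod cross-section A_rod = π/4 × (120 mm)² = 11310 mm^2
F = P × A_rod

F ≈ 3.30e5 N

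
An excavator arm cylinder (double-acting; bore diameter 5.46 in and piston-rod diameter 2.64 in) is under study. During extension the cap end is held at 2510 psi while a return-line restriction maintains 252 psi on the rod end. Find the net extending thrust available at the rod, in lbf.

Cap-side area A_cap = π/4 × (5.46 in)² = 23.41 in^2
Rod-side annular area A_ann = π/4 × (5.46² − 2.64²) = 17.94 in^2
Net thrust = P_cap·A_cap − P_rod·A_ann = 58770 lbf − 4521 lbf

F ≈ 54200 lbf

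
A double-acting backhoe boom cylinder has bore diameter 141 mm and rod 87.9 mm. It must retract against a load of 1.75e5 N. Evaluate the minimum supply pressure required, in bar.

Rod-side annular area A_ann = π/4 × (141² − 87.9²) = 9546 mm^2
Retraction: pressure acts on the annular area.
P = F / A = 1.75e5 N / A

P ≈ 183 bar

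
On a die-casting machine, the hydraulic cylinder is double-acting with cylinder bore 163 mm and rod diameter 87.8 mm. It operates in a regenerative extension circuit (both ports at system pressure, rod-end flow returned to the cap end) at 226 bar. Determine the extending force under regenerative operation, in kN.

With equal pressure on both faces, forces on the annular region cancel; the net push is pressure × rod cross-section.
Rod cross-section A_rod = π/4 × (87.8 mm)² = 6055 mm^2
F = P × A_rod

F ≈ 137 kN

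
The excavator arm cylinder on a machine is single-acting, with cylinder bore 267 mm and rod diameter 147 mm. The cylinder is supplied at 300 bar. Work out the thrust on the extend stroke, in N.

F ≈ 1.68e6 N

Cap-side area A_cap = π/4 × (267 mm)² = 55990 mm^2
F = P × A_cap = 300 bar × A_cap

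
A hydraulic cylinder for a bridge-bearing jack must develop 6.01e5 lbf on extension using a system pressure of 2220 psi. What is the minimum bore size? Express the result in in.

Extension force acts on the full piston face: F = P × (π/4)D².
D = √(4F / (πP)) = √(4 × 6.01e5 lbf / (π × 2220 psi))

D ≈ 18.6 in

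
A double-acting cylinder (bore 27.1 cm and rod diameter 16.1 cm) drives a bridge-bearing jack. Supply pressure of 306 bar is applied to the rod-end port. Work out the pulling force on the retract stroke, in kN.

F ≈ 1140 kN

Rod-side annular area A_ann = π/4 × (27.1² − 16.1²) = 373.2 cm^2
On retraction the pressure acts on the annular area (bore minus rod).
F = P × A_ann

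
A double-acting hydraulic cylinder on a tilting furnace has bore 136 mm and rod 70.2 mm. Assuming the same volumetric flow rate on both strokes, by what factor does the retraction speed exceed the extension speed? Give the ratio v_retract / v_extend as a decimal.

v_ret/v_ext ≈ 1.36

Cap-side area A_cap = π/4 × (136 mm)² = 14530 mm^2
Rod-side annular area A_ann = π/4 × (136² − 70.2²) = 10660 mm^2
For equal Q, v ∝ 1/A, so v_ret/v_ext = A_cap/A_ann.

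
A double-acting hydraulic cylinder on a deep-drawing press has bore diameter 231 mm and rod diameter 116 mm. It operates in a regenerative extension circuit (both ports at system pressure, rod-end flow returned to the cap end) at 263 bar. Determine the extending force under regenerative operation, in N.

With equal pressure on both faces, forces on the annular region cancel; the net push is pressure × rod cross-section.
Rod cross-section A_rod = π/4 × (116 mm)² = 10570 mm^2
F = P × A_rod

F ≈ 2.78e5 N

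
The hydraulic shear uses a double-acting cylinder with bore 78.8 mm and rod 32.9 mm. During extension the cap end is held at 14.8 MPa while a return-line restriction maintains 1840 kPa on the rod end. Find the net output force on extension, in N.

F ≈ 64800 N

Cap-side area A_cap = π/4 × (78.8 mm)² = 4877 mm^2
Rod-side annular area A_ann = π/4 × (78.8² − 32.9²) = 4027 mm^2
Net thrust = P_cap·A_cap − P_rod·A_ann = 72180 N − 7409 N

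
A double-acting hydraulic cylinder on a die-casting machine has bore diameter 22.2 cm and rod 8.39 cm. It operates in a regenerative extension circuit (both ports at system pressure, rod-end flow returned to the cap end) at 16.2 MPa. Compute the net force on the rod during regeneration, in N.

With equal pressure on both faces, forces on the annular region cancel; the net push is pressure × rod cross-section.
Rod cross-section A_rod = π/4 × (8.39 cm)² = 55.29 cm^2
F = P × A_rod

F ≈ 89600 N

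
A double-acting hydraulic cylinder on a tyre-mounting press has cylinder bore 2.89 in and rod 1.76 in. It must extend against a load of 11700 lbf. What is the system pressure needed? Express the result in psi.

P ≈ 1780 psi

Cap-side area A_cap = π/4 × (2.89 in)² = 6.560 in^2
P = F / A = 11700 lbf / A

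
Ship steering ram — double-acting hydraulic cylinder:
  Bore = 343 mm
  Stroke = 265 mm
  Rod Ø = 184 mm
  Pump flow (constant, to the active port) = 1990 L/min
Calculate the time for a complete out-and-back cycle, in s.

t ≈ 1.26 s

Cap-side area A_cap = π/4 × (343 mm)² = 92400 mm^2
Rod-side annular area A_ann = π/4 × (343² − 184²) = 65810 mm^2
t_ext = A_cap·L/Q = 0.7383 s
t_ret = A_ann·L/Q = 0.5258 s
t_cycle = t_ext + t_ret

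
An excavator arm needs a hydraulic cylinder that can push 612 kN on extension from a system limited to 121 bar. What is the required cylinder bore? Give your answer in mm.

Extension force acts on the full piston face: F = P × (π/4)D².
D = √(4F / (πP)) = √(4 × 612 kN / (π × 121 bar))

D ≈ 254 mm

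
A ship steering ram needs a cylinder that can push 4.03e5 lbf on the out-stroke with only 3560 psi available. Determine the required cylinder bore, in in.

D ≈ 12.0 in

Extension force acts on the full piston face: F = P × (π/4)D².
D = √(4F / (πP)) = √(4 × 4.03e5 lbf / (π × 3560 psi))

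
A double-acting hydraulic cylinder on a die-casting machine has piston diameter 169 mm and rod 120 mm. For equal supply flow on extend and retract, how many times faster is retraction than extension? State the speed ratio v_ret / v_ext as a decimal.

v_ret/v_ext ≈ 2.02

Cap-side area A_cap = π/4 × (169 mm)² = 22430 mm^2
Rod-side annular area A_ann = π/4 × (169² − 120²) = 11120 mm^2
For equal Q, v ∝ 1/A, so v_ret/v_ext = A_cap/A_ann.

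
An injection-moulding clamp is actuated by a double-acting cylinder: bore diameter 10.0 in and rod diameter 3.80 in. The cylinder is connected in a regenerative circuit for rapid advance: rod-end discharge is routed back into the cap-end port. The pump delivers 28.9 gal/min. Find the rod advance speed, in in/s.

In regeneration the rod-end outflow joins the pump flow into the cap end, so the net volume the pump must supply per unit advance equals the rod cross-section area.
Rod cross-section A_rod = π/4 × (3.80 in)² = 11.34 in^2
v = Q_pump / A_rod

v ≈ 9.81 in/s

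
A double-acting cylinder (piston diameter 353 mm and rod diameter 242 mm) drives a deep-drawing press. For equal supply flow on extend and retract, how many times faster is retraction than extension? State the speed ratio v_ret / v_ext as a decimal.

v_ret/v_ext ≈ 1.89

Cap-side area A_cap = π/4 × (353 mm)² = 97870 mm^2
Rod-side annular area A_ann = π/4 × (353² − 242²) = 51870 mm^2
For equal Q, v ∝ 1/A, so v_ret/v_ext = A_cap/A_ann.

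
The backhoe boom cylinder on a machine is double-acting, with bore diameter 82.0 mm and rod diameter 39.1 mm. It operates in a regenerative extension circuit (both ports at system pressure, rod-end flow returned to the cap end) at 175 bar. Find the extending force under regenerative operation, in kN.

F ≈ 21.0 kN

With equal pressure on both faces, forces on the annular region cancel; the net push is pressure × rod cross-section.
Rod cross-section A_rod = π/4 × (39.1 mm)² = 1201 mm^2
F = P × A_rod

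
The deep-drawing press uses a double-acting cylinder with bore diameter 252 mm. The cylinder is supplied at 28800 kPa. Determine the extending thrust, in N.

Cap-side area A_cap = π/4 × (252 mm)² = 49880 mm^2
F = P × A_cap = 28800 kPa × A_cap

F ≈ 1.44e6 N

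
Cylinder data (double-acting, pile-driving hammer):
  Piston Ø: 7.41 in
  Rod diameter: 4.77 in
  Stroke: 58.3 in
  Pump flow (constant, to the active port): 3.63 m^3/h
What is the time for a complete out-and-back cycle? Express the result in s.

t ≈ 64.8 s

Cap-side area A_cap = π/4 × (7.41 in)² = 43.12 in^2
Rod-side annular area A_ann = π/4 × (7.41² − 4.77²) = 25.25 in^2
t_ext = A_cap·L/Q = 40.86 s
t_ret = A_ann·L/Q = 23.93 s
t_cycle = t_ext + t_ret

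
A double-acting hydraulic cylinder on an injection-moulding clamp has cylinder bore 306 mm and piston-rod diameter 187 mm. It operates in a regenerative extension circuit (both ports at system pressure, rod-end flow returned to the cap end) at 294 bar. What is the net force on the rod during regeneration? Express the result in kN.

With equal pressure on both faces, forces on the annular region cancel; the net push is pressure × rod cross-section.
Rod cross-section A_rod = π/4 × (187 mm)² = 27460 mm^2
F = P × A_rod

F ≈ 807 kN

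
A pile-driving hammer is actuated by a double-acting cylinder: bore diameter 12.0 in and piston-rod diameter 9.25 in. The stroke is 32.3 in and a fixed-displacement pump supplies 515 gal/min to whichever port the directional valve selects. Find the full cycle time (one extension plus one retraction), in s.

t ≈ 2.59 s

Cap-side area A_cap = π/4 × (12.0 in)² = 113.1 in^2
Rod-side annular area A_ann = π/4 × (12.0² − 9.25²) = 45.90 in^2
t_ext = A_cap·L/Q = 1.842 s
t_ret = A_ann·L/Q = 0.7477 s
t_cycle = t_ext + t_ret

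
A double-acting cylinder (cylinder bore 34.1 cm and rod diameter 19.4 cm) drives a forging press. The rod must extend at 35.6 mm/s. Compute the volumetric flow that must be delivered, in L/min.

Cap-side area A_cap = π/4 × (34.1 cm)² = 913.3 cm^2
Q = A × v

Q ≈ 195 L/min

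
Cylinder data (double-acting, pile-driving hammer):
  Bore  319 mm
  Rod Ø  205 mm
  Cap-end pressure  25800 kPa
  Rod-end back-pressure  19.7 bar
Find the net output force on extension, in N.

F ≈ 1.97e6 N

Cap-side area A_cap = π/4 × (319 mm)² = 79920 mm^2
Rod-side annular area A_ann = π/4 × (319² − 205²) = 46920 mm^2
Net thrust = P_cap·A_cap − P_rod·A_ann = 2.062e6 N − 92430 N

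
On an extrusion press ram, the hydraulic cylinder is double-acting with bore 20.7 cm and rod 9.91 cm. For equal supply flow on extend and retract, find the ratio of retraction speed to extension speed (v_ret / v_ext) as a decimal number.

Cap-side area A_cap = π/4 × (20.7 cm)² = 336.5 cm^2
Rod-side annular area A_ann = π/4 × (20.7² − 9.91²) = 259.4 cm^2
For equal Q, v ∝ 1/A, so v_ret/v_ext = A_cap/A_ann.

v_ret/v_ext ≈ 1.30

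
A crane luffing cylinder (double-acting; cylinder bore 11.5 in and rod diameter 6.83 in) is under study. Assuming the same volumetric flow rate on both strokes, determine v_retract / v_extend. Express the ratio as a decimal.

v_ret/v_ext ≈ 1.54

Cap-side area A_cap = π/4 × (11.5 in)² = 103.9 in^2
Rod-side annular area A_ann = π/4 × (11.5² − 6.83²) = 67.23 in^2
For equal Q, v ∝ 1/A, so v_ret/v_ext = A_cap/A_ann.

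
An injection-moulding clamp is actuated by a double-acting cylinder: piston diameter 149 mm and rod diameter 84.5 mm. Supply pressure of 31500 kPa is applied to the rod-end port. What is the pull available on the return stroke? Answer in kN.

Rod-side annular area A_ann = π/4 × (149² − 84.5²) = 11830 mm^2
On retraction the pressure acts on the annular area (bore minus rod).
F = P × A_ann

F ≈ 373 kN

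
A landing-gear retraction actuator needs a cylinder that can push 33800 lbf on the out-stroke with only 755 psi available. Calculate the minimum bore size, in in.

D ≈ 7.55 in

Extension force acts on the full piston face: F = P × (π/4)D².
D = √(4F / (πP)) = √(4 × 33800 lbf / (π × 755 psi))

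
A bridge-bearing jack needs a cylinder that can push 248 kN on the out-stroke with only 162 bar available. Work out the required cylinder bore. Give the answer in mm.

D ≈ 140 mm

Extension force acts on the full piston face: F = P × (π/4)D².
D = √(4F / (πP)) = √(4 × 248 kN / (π × 162 bar))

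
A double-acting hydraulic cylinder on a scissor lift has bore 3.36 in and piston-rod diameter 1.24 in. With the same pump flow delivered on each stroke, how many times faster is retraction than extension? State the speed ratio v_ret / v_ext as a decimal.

Cap-side area A_cap = π/4 × (3.36 in)² = 8.867 in^2
Rod-side annular area A_ann = π/4 × (3.36² − 1.24²) = 7.659 in^2
For equal Q, v ∝ 1/A, so v_ret/v_ext = A_cap/A_ann.

v_ret/v_ext ≈ 1.16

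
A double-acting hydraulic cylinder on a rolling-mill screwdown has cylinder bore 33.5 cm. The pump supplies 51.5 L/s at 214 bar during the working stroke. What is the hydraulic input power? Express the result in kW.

W ≈ 1100 kW

Hydraulic power = P × Q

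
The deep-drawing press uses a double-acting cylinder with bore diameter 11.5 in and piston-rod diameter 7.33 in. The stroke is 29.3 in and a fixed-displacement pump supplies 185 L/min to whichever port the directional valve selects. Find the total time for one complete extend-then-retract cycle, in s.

Cap-side area A_cap = π/4 × (11.5 in)² = 103.9 in^2
Rod-side annular area A_ann = π/4 × (11.5² − 7.33²) = 61.67 in^2
t_ext = A_cap·L/Q = 16.17 s
t_ret = A_ann·L/Q = 9.603 s
t_cycle = t_ext + t_ret

t ≈ 25.8 s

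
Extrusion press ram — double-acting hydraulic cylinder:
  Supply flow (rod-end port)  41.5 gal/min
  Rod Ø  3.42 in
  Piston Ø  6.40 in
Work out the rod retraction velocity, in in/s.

Rod-side annular area A_ann = π/4 × (6.40² − 3.42²) = 22.98 in^2
Flow into the rod-end port fills the annular volume.
v = Q / A

v ≈ 6.95 in/s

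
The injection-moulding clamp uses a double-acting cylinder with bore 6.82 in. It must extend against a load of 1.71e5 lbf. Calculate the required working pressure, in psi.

Cap-side area A_cap = π/4 × (6.82 in)² = 36.53 in^2
P = F / A = 1.71e5 lbf / A

P ≈ 4680 psi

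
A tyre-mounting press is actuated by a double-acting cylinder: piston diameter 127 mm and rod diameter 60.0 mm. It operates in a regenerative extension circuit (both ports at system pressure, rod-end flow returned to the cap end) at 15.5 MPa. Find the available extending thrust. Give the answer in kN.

With equal pressure on both faces, forces on the annular region cancel; the net push is pressure × rod cross-section.
Rod cross-section A_rod = π/4 × (60.0 mm)² = 2827 mm^2
F = P × A_rod

F ≈ 43.8 kN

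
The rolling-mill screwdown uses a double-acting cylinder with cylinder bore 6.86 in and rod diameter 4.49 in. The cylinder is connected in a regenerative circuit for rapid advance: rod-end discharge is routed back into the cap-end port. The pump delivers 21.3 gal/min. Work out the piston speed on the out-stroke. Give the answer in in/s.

In regeneration the rod-end outflow joins the pump flow into the cap end, so the net volume the pump must supply per unit advance equals the rod cross-section area.
Rod cross-section A_rod = π/4 × (4.49 in)² = 15.83 in^2
v = Q_pump / A_rod

v ≈ 5.18 in/s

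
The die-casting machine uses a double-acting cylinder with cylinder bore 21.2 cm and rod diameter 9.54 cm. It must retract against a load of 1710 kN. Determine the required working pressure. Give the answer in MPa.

Rod-side annular area A_ann = π/4 × (21.2² − 9.54²) = 281.5 cm^2
Retraction: pressure acts on the annular area.
P = F / A = 1710 kN / A

P ≈ 60.7 MPa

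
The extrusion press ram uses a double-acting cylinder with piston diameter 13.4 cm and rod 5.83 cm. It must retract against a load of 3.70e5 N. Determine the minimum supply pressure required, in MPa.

P ≈ 32.4 MPa

Rod-side annular area A_ann = π/4 × (13.4² − 5.83²) = 114.3 cm^2
Retraction: pressure acts on the annular area.
P = F / A = 3.70e5 N / A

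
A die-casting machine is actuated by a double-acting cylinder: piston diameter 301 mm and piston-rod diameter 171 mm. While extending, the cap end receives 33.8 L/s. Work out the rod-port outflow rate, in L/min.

Q_out ≈ 1370 L/min

Cap-side area A_cap = π/4 × (301 mm)² = 71160 mm^2
Rod-side annular area A_ann = π/4 × (301² − 171²) = 48190 mm^2
Piston speed v = Q_in/A_cap; rod-end outflow Q_out = v × A_ann = Q_in × A_ann/A_cap.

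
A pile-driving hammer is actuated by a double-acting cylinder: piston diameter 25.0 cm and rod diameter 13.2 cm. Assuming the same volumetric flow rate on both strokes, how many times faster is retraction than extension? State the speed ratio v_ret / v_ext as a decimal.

Cap-side area A_cap = π/4 × (25.0 cm)² = 490.9 cm^2
Rod-side annular area A_ann = π/4 × (25.0² − 13.2²) = 354.0 cm^2
For equal Q, v ∝ 1/A, so v_ret/v_ext = A_cap/A_ann.

v_ret/v_ext ≈ 1.39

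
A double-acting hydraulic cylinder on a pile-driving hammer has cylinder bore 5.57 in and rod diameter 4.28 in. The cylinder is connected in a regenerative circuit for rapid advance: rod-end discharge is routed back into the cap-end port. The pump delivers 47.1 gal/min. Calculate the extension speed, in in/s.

v ≈ 12.6 in/s

In regeneration the rod-end outflow joins the pump flow into the cap end, so the net volume the pump must supply per unit advance equals the rod cross-section area.
Rod cross-section A_rod = π/4 × (4.28 in)² = 14.39 in^2
v = Q_pump / A_rod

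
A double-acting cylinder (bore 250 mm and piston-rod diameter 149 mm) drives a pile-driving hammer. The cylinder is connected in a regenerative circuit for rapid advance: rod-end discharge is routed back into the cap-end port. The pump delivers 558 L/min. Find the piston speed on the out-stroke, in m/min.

In regeneration the rod-end outflow joins the pump flow into the cap end, so the net volume the pump must supply per unit advance equals the rod cross-section area.
Rod cross-section A_rod = π/4 × (149 mm)² = 17440 mm^2
v = Q_pump / A_rod

v ≈ 32.0 m/min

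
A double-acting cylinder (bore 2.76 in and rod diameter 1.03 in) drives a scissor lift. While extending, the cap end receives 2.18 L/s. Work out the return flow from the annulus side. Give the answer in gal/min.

Cap-side area A_cap = π/4 × (2.76 in)² = 5.983 in^2
Rod-side annular area A_ann = π/4 × (2.76² − 1.03²) = 5.150 in^2
Piston speed v = Q_in/A_cap; rod-end outflow Q_out = v × A_ann = Q_in × A_ann/A_cap.

Q_out ≈ 29.7 gal/min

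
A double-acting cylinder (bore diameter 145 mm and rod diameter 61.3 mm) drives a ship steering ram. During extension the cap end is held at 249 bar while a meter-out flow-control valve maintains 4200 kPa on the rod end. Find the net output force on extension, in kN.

F ≈ 354 kN

Cap-side area A_cap = π/4 × (145 mm)² = 16510 mm^2
Rod-side annular area A_ann = π/4 × (145² − 61.3²) = 13560 mm^2
Net thrust = P_cap·A_cap − P_rod·A_ann = 411.2 kN − 56.96 kN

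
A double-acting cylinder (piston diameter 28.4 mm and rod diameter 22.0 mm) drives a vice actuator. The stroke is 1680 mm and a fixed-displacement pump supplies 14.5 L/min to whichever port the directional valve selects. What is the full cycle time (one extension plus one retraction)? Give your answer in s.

Cap-side area A_cap = π/4 × (28.4 mm)² = 633.5 mm^2
Rod-side annular area A_ann = π/4 × (28.4² − 22.0²) = 253.3 mm^2
t_ext = A_cap·L/Q = 4.404 s
t_ret = A_ann·L/Q = 1.761 s
t_cycle = t_ext + t_ret

t ≈ 6.16 s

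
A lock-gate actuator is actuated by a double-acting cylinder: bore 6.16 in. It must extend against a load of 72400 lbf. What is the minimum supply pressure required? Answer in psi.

P ≈ 2430 psi

Cap-side area A_cap = π/4 × (6.16 in)² = 29.80 in^2
P = F / A = 72400 lbf / A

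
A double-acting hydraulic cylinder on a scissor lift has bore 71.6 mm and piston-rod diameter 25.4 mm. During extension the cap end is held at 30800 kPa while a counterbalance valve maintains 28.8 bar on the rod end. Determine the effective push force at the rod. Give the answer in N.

Cap-side area A_cap = π/4 × (71.6 mm)² = 4026 mm^2
Rod-side annular area A_ann = π/4 × (71.6² − 25.4²) = 3520 mm^2
Net thrust = P_cap·A_cap − P_rod·A_ann = 1.240e5 N − 10140 N

F ≈ 1.14e5 N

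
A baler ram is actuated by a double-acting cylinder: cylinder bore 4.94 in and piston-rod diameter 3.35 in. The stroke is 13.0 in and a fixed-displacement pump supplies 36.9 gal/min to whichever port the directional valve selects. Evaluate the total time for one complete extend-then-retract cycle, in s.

Cap-side area A_cap = π/4 × (4.94 in)² = 19.17 in^2
Rod-side annular area A_ann = π/4 × (4.94² − 3.35²) = 10.35 in^2
t_ext = A_cap·L/Q = 1.754 s
t_ret = A_ann·L/Q = 0.9473 s
t_cycle = t_ext + t_ret

t ≈ 2.70 s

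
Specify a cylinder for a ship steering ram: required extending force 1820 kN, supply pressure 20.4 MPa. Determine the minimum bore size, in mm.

Extension force acts on the full piston face: F = P × (π/4)D².
D = √(4F / (πP)) = √(4 × 1820 kN / (π × 20.4 MPa))

D ≈ 337 mm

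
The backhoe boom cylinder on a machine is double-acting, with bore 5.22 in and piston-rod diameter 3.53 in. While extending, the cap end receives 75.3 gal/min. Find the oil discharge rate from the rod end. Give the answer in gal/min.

Q_out ≈ 40.9 gal/min

Cap-side area A_cap = π/4 × (5.22 in)² = 21.40 in^2
Rod-side annular area A_ann = π/4 × (5.22² − 3.53²) = 11.61 in^2
Piston speed v = Q_in/A_cap; rod-end outflow Q_out = v × A_ann = Q_in × A_ann/A_cap.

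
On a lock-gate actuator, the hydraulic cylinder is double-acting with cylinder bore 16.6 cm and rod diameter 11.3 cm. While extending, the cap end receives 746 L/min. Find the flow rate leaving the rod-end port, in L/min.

Q_out ≈ 400 L/min

Cap-side area A_cap = π/4 × (16.6 cm)² = 216.4 cm^2
Rod-side annular area A_ann = π/4 × (16.6² − 11.3²) = 116.1 cm^2
Piston speed v = Q_in/A_cap; rod-end outflow Q_out = v × A_ann = Q_in × A_ann/A_cap.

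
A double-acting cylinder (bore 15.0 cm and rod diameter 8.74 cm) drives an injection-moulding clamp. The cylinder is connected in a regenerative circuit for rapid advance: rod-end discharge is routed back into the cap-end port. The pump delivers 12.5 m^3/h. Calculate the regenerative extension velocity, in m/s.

In regeneration the rod-end outflow joins the pump flow into the cap end, so the net volume the pump must supply per unit advance equals the rod cross-section area.
Rod cross-section A_rod = π/4 × (8.74 cm)² = 59.99 cm^2
v = Q_pump / A_rod

v ≈ 0.579 m/s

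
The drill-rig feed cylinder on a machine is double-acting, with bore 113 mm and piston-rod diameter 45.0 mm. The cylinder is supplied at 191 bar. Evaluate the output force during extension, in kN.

Cap-side area A_cap = π/4 × (113 mm)² = 10030 mm^2
F = P × A_cap = 191 bar × A_cap

F ≈ 192 kN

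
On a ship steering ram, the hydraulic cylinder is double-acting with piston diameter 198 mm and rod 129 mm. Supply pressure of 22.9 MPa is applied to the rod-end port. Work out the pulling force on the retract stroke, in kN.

F ≈ 406 kN

Rod-side annular area A_ann = π/4 × (198² − 129²) = 17720 mm^2
On retraction the pressure acts on the annular area (bore minus rod).
F = P × A_ann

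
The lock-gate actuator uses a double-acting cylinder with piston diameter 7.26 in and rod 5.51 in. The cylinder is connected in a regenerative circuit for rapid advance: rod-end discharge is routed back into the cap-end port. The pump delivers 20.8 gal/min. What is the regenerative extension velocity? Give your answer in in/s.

In regeneration the rod-end outflow joins the pump flow into the cap end, so the net volume the pump must supply per unit advance equals the rod cross-section area.
Rod cross-section A_rod = π/4 × (5.51 in)² = 23.84 in^2
v = Q_pump / A_rod

v ≈ 3.36 in/s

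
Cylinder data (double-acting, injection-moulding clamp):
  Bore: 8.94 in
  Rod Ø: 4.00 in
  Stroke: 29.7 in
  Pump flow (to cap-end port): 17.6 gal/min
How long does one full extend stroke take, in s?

Cap-side area A_cap = π/4 × (8.94 in)² = 62.77 in^2
Swept volume V = A × L; t = V / Q = A·L / Q

t ≈ 27.5 s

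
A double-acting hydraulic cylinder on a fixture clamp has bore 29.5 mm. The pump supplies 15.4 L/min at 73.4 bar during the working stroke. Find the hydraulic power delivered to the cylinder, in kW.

Hydraulic power = P × Q

W ≈ 1.88 kW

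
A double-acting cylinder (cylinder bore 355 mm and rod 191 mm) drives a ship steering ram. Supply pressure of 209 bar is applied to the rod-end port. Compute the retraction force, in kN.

Rod-side annular area A_ann = π/4 × (355² − 191²) = 70330 mm^2
On retraction the pressure acts on the annular area (bore minus rod).
F = P × A_ann

F ≈ 1470 kN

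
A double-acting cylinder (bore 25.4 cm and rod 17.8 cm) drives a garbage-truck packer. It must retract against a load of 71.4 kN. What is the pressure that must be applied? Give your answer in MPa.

P ≈ 2.77 MPa

Rod-side annular area A_ann = π/4 × (25.4² − 17.8²) = 257.9 cm^2
Retraction: pressure acts on the annular area.
P = F / A = 71.4 kN / A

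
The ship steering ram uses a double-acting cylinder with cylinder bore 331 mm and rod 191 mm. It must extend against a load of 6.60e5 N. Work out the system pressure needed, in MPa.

Cap-side area A_cap = π/4 × (331 mm)² = 86050 mm^2
P = F / A = 6.60e5 N / A

P ≈ 7.67 MPa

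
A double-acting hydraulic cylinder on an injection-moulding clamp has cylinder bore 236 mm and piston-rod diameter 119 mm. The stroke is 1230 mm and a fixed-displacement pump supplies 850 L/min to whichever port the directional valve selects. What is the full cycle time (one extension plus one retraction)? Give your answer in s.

Cap-side area A_cap = π/4 × (236 mm)² = 43740 mm^2
Rod-side annular area A_ann = π/4 × (236² − 119²) = 32620 mm^2
t_ext = A_cap·L/Q = 3.798 s
t_ret = A_ann·L/Q = 2.832 s
t_cycle = t_ext + t_ret

t ≈ 6.63 s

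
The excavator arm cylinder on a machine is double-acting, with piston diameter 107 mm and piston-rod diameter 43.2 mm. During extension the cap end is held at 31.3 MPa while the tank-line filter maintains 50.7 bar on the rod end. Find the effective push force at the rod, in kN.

F ≈ 243 kN

Cap-side area A_cap = π/4 × (107 mm)² = 8992 mm^2
Rod-side annular area A_ann = π/4 × (107² − 43.2²) = 7526 mm^2
Net thrust = P_cap·A_cap − P_rod·A_ann = 281.5 kN − 38.16 kN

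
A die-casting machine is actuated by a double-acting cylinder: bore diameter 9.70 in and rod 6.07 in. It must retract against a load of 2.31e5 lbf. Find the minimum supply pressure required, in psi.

Rod-side annular area A_ann = π/4 × (9.70² − 6.07²) = 44.96 in^2
Retraction: pressure acts on the annular area.
P = F / A = 2.31e5 lbf / A

P ≈ 5140 psi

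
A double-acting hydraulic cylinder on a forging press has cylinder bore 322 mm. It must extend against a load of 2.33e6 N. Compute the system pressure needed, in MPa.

Cap-side area A_cap = π/4 × (322 mm)² = 81430 mm^2
P = F / A = 2.33e6 N / A

P ≈ 28.6 MPa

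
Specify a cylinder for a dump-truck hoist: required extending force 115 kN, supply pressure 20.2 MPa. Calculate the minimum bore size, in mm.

D ≈ 85.1 mm

Extension force acts on the full piston face: F = P × (π/4)D².
D = √(4F / (πP)) = √(4 × 115 kN / (π × 20.2 MPa))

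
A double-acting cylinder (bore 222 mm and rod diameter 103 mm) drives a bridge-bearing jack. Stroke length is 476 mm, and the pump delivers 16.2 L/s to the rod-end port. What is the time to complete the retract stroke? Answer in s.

Rod-side annular area A_ann = π/4 × (222² − 103²) = 30380 mm^2
Swept volume V = A × L; t = V / Q = A·L / Q

t ≈ 0.893 s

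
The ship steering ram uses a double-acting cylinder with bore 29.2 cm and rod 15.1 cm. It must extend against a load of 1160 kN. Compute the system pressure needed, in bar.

Cap-side area A_cap = π/4 × (29.2 cm)² = 669.7 cm^2
P = F / A = 1160 kN / A

P ≈ 173 bar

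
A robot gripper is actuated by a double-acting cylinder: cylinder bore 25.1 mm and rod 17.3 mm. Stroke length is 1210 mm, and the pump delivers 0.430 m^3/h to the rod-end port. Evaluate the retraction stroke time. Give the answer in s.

t ≈ 2.63 s

Rod-side annular area A_ann = π/4 × (25.1² − 17.3²) = 259.7 mm^2
Swept volume V = A × L; t = V / Q = A·L / Q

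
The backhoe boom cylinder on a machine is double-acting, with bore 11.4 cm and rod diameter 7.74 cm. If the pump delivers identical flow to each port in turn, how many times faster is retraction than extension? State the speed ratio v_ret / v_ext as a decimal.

v_ret/v_ext ≈ 1.86

Cap-side area A_cap = π/4 × (11.4 cm)² = 102.1 cm^2
Rod-side annular area A_ann = π/4 × (11.4² − 7.74²) = 55.02 cm^2
For equal Q, v ∝ 1/A, so v_ret/v_ext = A_cap/A_ann.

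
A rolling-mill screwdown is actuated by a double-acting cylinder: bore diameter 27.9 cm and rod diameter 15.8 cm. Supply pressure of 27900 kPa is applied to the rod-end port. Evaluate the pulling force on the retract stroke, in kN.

Rod-side annular area A_ann = π/4 × (27.9² − 15.8²) = 415.3 cm^2
On retraction the pressure acts on the annular area (bore minus rod).
F = P × A_ann

F ≈ 1160 kN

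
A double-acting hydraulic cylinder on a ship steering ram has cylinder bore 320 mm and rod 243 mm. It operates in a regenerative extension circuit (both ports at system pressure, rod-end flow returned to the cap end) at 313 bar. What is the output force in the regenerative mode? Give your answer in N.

With equal pressure on both faces, forces on the annular region cancel; the net push is pressure × rod cross-section.
Rod cross-section A_rod = π/4 × (243 mm)² = 46380 mm^2
F = P × A_rod

F ≈ 1.45e6 N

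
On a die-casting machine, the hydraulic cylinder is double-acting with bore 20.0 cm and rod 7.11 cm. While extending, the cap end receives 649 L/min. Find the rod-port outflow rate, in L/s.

Q_out ≈ 9.45 L/s

Cap-side area A_cap = π/4 × (20.0 cm)² = 314.2 cm^2
Rod-side annular area A_ann = π/4 × (20.0² − 7.11²) = 274.5 cm^2
Piston speed v = Q_in/A_cap; rod-end outflow Q_out = v × A_ann = Q_in × A_ann/A_cap.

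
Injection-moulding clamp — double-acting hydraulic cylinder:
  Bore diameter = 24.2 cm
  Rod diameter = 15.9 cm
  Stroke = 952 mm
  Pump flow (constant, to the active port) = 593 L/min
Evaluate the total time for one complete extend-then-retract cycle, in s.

t ≈ 6.95 s

Cap-side area A_cap = π/4 × (24.2 cm)² = 460.0 cm^2
Rod-side annular area A_ann = π/4 × (24.2² − 15.9²) = 261.4 cm^2
t_ext = A_cap·L/Q = 4.431 s
t_ret = A_ann·L/Q = 2.518 s
t_cycle = t_ext + t_ret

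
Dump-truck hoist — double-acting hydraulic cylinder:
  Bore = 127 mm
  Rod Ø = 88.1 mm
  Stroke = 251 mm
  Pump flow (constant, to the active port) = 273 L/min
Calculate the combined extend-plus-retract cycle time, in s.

Cap-side area A_cap = π/4 × (127 mm)² = 12670 mm^2
Rod-side annular area A_ann = π/4 × (127² − 88.1²) = 6572 mm^2
t_ext = A_cap·L/Q = 0.6988 s
t_ret = A_ann·L/Q = 0.3625 s
t_cycle = t_ext + t_ret

t ≈ 1.06 s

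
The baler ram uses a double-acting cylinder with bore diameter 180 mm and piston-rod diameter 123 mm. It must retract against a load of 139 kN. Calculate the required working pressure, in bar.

P ≈ 102 bar

Rod-side annular area A_ann = π/4 × (180² − 123²) = 13560 mm^2
Retraction: pressure acts on the annular area.
P = F / A = 139 kN / A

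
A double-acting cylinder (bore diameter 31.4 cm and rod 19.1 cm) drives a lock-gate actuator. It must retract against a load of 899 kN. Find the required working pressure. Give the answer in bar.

Rod-side annular area A_ann = π/4 × (31.4² − 19.1²) = 487.9 cm^2
Retraction: pressure acts on the annular area.
P = F / A = 899 kN / A

P ≈ 184 bar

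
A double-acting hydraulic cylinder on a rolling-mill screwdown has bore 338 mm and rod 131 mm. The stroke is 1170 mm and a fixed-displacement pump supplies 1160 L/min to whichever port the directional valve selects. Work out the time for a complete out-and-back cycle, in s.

t ≈ 10.0 s

Cap-side area A_cap = π/4 × (338 mm)² = 89730 mm^2
Rod-side annular area A_ann = π/4 × (338² − 131²) = 76250 mm^2
t_ext = A_cap·L/Q = 5.430 s
t_ret = A_ann·L/Q = 4.614 s
t_cycle = t_ext + t_ret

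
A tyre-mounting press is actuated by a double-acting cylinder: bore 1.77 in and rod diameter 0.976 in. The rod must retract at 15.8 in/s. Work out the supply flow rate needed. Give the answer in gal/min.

Rod-side annular area A_ann = π/4 × (1.77² − 0.976²) = 1.712 in^2
Q = A × v

Q ≈ 7.03 gal/min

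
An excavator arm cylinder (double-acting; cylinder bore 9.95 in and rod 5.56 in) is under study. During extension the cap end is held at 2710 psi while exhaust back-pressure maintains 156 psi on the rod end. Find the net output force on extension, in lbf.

F ≈ 2.02e5 lbf

Cap-side area A_cap = π/4 × (9.95 in)² = 77.76 in^2
Rod-side annular area A_ann = π/4 × (9.95² − 5.56²) = 53.48 in^2
Net thrust = P_cap·A_cap − P_rod·A_ann = 2.107e5 lbf − 8342 lbf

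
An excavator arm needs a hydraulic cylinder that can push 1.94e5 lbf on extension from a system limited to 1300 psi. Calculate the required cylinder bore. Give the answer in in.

Extension force acts on the full piston face: F = P × (π/4)D².
D = √(4F / (πP)) = √(4 × 1.94e5 lbf / (π × 1300 psi))

D ≈ 13.8 in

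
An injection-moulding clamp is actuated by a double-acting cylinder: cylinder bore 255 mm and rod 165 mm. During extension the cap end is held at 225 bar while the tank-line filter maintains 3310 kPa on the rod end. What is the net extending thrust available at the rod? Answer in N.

Cap-side area A_cap = π/4 × (255 mm)² = 51070 mm^2
Rod-side annular area A_ann = π/4 × (255² − 165²) = 29690 mm^2
Net thrust = P_cap·A_cap − P_rod·A_ann = 1.149e6 N − 98270 N

F ≈ 1.05e6 N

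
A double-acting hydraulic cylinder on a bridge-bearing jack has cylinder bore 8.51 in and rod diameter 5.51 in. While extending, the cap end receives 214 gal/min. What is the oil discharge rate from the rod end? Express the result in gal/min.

Q_out ≈ 124 gal/min

Cap-side area A_cap = π/4 × (8.51 in)² = 56.88 in^2
Rod-side annular area A_ann = π/4 × (8.51² − 5.51²) = 33.03 in^2
Piston speed v = Q_in/A_cap; rod-end outflow Q_out = v × A_ann = Q_in × A_ann/A_cap.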